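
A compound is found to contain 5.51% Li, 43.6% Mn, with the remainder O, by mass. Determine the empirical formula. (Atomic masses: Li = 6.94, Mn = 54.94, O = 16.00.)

LiMnO4

Assume 100 g: 5.51 g Li, 43.6 g Mn, 50.89 g O.
Moles — Li: 5.51 / 6.94 = 0.7939 mol; Mn: 43.6 / 54.94 = 0.7936 mol; O: 50.89 / 16.00 = 3.181 mol
Smallest is Mn at 0.7936 mol; normalising gives Li 1.000, Mn 1.000, O 4.008
Ratio ≈ 1:1:4, so the empirical formula is LiMnO4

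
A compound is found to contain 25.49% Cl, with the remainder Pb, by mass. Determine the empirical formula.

Assume 100 g: 25.49 g Cl, 74.51 g Pb.
Cl: 25.49 g ÷ 35.45 g/mol = 0.719 mol
Pb: 74.51 g ÷ 207.2 g/mol = 0.3596 mol
Smallest is Pb at 0.3596 mol; normalising gives Cl 2.000, Pb 1.000
Ratio ≈ 2:1, so the empirical formula is Cl2Pb

Cl2Pb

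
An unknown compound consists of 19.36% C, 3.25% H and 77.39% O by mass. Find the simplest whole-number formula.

CH2O3

Assume 100 g: 19.36 g C, 3.25 g H, 77.39 g O.
C: 19.36 g ÷ 12.01 g/mol = 1.612 mol
H: 3.25 g ÷ 1.008 g/mol = 3.224 mol
O: 77.39 g ÷ 16.00 g/mol = 4.837 mol
Ratios (÷ 1.612): C 1.000, H 2.000, O 3.001
Ratio ≈ 1:2:3, so the empirical formula is CH2O3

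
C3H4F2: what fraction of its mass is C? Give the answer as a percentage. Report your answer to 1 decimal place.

46.2%

Molar mass = 3(12.01) + 4(1.008) + 2(19.00) = 78.062 g/mol
Mass of C per mole = 3 × 12.01 = 36.030 g
% C = 36.030 / 78.062 × 100 = 46.2%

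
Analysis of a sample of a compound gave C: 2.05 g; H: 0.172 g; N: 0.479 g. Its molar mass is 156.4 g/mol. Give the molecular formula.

C10H10N2

n(C) = 2.05/12.01 = 0.1707, n(H) = 0.172/1.008 = 0.1706, n(N) = 0.479/14.01 = 0.03419
Ratios (÷ 0.03419): C 4.992, H 4.991, N 1.000
≈ 5:5:1 → C5H5N
Empirical-formula mass = 79.10 g/mol
n = 156.4 / 79.10 = 1.98 ≈ 2
Molecular formula = (C5H5N)×2 = C10H10N2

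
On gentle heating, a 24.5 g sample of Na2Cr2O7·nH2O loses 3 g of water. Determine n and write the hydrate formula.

Na2Cr2O7·2H2O

Mass of anhydrous Na2Cr2O7 = 24.5 − 3 = 21.5 g
mol H2O = 3 / 18.02 = 0.1665
Molar mass of Na2Cr2O7 = 261.98 g/mol → mol Na2Cr2O7 = 21.5 / 261.98 = 0.08207
n = 0.1665 / 0.08207 = 2.03 ≈ 2 → Na2Cr2O7·2H2O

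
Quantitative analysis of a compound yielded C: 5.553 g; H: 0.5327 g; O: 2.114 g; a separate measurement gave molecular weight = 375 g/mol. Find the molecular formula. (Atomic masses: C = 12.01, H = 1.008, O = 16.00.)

Moles — C: 5.553 / 12.01 = 0.4624 mol; H: 0.5327 / 1.008 = 0.5285 mol; O: 2.114 / 16.00 = 0.1321 mol
Ratios (÷ 0.1321): C 3.499, H 4.000, O 1.000
×2: C 7.00, H 8.00, O 2.00 → C7H8O2
Empirical-formula mass = 124.13 g/mol
n = 375 / 124.13 = 3.02 ≈ 3
Molecular formula = (C7H8O2)×3 = C21H24O6

C21H24O6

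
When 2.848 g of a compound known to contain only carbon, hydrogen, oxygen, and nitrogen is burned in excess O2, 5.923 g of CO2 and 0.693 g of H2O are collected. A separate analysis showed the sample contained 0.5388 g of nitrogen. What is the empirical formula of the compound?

C7H4N2O2

mol C = 5.923 / 44.01 = 0.1346; mass C = 0.1346 × 12.01 = 1.616 g
mol H = 2 × (0.693 / 18.02) = 0.07691; mass H = 0.07691 × 1.008 = 0.07753 g
mol N = 0.5388 / 14.01 = 0.03846
mass O = 2.848 − (2.233) = 0.6153 g → mol O = 0.03846
Ratios (÷ 0.03846): C 3.499, H 2.000, N 1.000, O 1.000
Scaling by 2: C 7.00, H 4.00, N 2.00, O 2.00 → C7H4N2O2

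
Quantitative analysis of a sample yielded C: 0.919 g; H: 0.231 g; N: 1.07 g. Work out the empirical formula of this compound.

CH3N

Moles — C: 0.919 / 12.01 = 0.07652 mol; H: 0.231 / 1.008 = 0.2292 mol; N: 1.07 / 14.01 = 0.07637 mol
Smallest is N at 0.07637 mol; normalising gives C 1.002, H 3.001, N 1.000
→ CH3N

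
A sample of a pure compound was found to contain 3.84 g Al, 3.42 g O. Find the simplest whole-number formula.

Al2O3

Al: 3.84 g ÷ 26.98 g/mol = 0.1423 mol
O: 3.42 g ÷ 16.00 g/mol = 0.2137 mol
Smallest is Al at 0.1423 mol; normalising gives Al 1.000, O 1.502
Multiply by 2: Al 2.00, O 3.00 → Al2O3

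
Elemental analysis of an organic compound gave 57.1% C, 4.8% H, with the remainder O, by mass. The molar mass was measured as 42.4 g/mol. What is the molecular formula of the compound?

C2H2O

Assume 100 g: 57.1 g C, 4.8 g H, 38.1 g O.
n(C) = 57.1/12.01 = 4.754, n(H) = 4.8/1.008 = 4.762, n(O) = 38.1/16.00 = 2.381
Smallest is O at 2.381 mol; normalising gives C 1.997, H 2.000, O 1.000
≈ 2:2:1 → C2H2O
Empirical-formula mass = 42.04 g/mol
n = 42.4 / 42.04 = 1.01 ≈ 1
Molecular formula = empirical formula = C2H2O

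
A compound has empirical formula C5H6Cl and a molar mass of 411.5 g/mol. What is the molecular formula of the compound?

Empirical-formula mass = 101.55 g/mol
n = 411.5 / 101.55 = 4.05 ≈ 4
Molecular formula = (C5H6Cl)4 = C20H24Cl4

C20H24Cl4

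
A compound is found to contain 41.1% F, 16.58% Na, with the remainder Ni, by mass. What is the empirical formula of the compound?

F3NaNi

Assume 100 g: 41.1 g F, 16.58 g Na, 42.32 g Ni.
n(F) = 41.1/19.00 = 2.163, n(Na) = 16.58/22.99 = 0.7212, n(Ni) = 42.32/58.69 = 0.7211
Divide by the smallest (0.7211 mol Ni): F 3.000, Na 1.000, Ni 1.000
→ F3NaNi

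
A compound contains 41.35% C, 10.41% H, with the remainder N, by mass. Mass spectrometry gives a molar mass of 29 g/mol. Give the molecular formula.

CH3N

Assume 100 g: 41.35 g C, 10.41 g H, 48.24 g N.
Moles — C: 41.35 / 12.01 = 3.443 mol; H: 10.41 / 1.008 = 10.33 mol; N: 48.24 / 14.01 = 3.443 mol
Divide by the smallest (3.443 mol C): C 1.000, H 3.000, N 1.000
Ratio ≈ 1:3:1, so the empirical formula is CH3N
Empirical-formula mass = 29.04 g/mol
n = 29 / 29.04 = 1.00 ≈ 1
Molecular formula = empirical formula = CH3N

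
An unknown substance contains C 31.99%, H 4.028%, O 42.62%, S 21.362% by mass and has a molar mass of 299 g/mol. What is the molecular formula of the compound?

C8H12O8S2

Assume 100 g: 31.99 g C, 4.028 g H, 42.62 g O, 21.362 g S.
Moles — C: 31.99 / 12.01 = 2.664 mol; H: 4.028 / 1.008 = 3.996 mol; O: 42.62 / 16.00 = 2.664 mol; S: 21.362 / 32.07 = 0.6661 mol
Smallest is S at 0.6661 mol; normalising gives C 3.999, H 5.999, O 3.999, S 1.000
Ratio ≈ 4:6:4:1, so the empirical formula is C4H6O4S
Empirical-formula mass = 150.16 g/mol
n = 299 / 150.16 = 1.99 ≈ 2
Molecular formula = (C4H6O4S)×2 = C8H12O8S2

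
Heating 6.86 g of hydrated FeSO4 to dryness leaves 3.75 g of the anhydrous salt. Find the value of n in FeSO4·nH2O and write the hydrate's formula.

FeSO4·7H2O

Mass of water lost = 6.86 − 3.75 = 3.11 g → 3.11 / 18.02 = 0.1726 mol H2O
Molar mass of FeSO4 = 151.92 g/mol → mol FeSO4 = 3.75 / 151.92 = 0.02468
n = 0.1726 / 0.02468 = 6.99 ≈ 7 → FeSO4·7H2O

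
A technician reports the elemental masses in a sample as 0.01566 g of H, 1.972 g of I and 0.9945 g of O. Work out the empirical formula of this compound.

Moles — H: 0.01566 / 1.008 = 0.01554 mol; I: 1.972 / 126.90 = 0.01554 mol; O: 0.9945 / 16.00 = 0.06216 mol
Divide by the smallest (0.01554 mol H): H 1.000, I 1.000, O 4.001
→ HIO4

HIO4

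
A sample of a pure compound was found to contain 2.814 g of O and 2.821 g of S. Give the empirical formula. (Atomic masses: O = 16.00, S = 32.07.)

O2S

Moles — O: 2.814 / 16.00 = 0.1759 mol; S: 2.821 / 32.07 = 0.08796 mol
Ratios (÷ 0.08796): O 1.999, S 1.000
→ O2S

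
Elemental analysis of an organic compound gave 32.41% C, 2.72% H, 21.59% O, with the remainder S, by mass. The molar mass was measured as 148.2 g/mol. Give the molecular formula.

C4H4O2S2

Assume 100 g: 32.41 g C, 2.72 g H, 21.59 g O, 43.28 g S.
Moles — C: 32.41 / 12.01 = 2.699 mol; H: 2.72 / 1.008 = 2.698 mol; O: 21.59 / 16.00 = 1.349 mol; S: 43.28 / 32.07 = 1.35 mol
Divide by the smallest (1.349 mol O): C 2.000, H 2.000, O 1.000, S 1.000
Ratio ≈ 2:2:1:1, so the empirical formula is C2H2OS
Empirical-formula mass = 74.11 g/mol
n = 148.2 / 74.11 = 2.00 ≈ 2
Molecular formula = (C2H2OS)×2 = C4H4O2S2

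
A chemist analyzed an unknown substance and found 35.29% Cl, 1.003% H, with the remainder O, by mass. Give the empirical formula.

Assume 100 g: 35.29 g Cl, 1.003 g H, 63.707 g O.
Moles — Cl: 35.29 / 35.45 = 0.9955 mol; H: 1.003 / 1.008 = 0.995 mol; O: 63.707 / 16.00 = 3.982 mol
Divide by the smallest (0.995 mol H): Cl 1.000, H 1.000, O 4.002
Ratio ≈ 1:1:4, so the empirical formula is ClHO4

ClHO4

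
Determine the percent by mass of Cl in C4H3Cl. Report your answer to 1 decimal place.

Molar mass = 4(12.01) + 3(1.008) + 1(35.45) = 86.514 g/mol
Mass of Cl per mole = 1 × 35.45 = 35.450 g
% Cl = 35.450 / 86.514 × 100 = 41.0%

41.0%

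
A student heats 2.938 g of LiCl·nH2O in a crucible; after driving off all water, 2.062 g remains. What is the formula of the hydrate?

LiCl·H2O

Mass of water lost = 2.938 − 2.062 = 0.876 g → 0.876 / 18.02 = 0.04861 mol H2O
Molar mass of LiCl = 42.39 g/mol → mol LiCl = 2.062 / 42.39 = 0.04864
n = 0.04861 / 0.04864 = 1.00 ≈ 1 → LiCl·H2O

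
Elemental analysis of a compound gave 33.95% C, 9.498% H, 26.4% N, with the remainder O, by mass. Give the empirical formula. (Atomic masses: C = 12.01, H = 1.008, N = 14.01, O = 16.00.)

Assume 100 g: 33.95 g C, 9.498 g H, 26.4 g N, 30.152 g O.
Moles — C: 33.95 / 12.01 = 2.827 mol; H: 9.498 / 1.008 = 9.423 mol; N: 26.4 / 14.01 = 1.884 mol; O: 30.152 / 16.00 = 1.885 mol
Smallest is N at 1.884 mol; normalising gives C 1.500, H 5.000, N 1.000, O 1.000
Multiply by 2: C 3.00, H 10.00, N 2.00, O 2.00 → C3H10N2O2

C3H10N2O2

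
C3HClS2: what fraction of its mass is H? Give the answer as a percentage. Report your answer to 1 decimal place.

Molar mass = 3(12.01) + 1(1.008) + 1(35.45) + 2(32.07) = 136.628 g/mol
Mass of H per mole = 1 × 1.008 = 1.008 g
% H = 1.008 / 136.628 × 100 = 0.7%

0.7%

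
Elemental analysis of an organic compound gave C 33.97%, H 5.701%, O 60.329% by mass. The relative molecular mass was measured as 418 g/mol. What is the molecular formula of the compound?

C12H24O16

Assume 100 g: 33.97 g C, 5.701 g H, 60.329 g O.
Moles — C: 33.97 / 12.01 = 2.828 mol; H: 5.701 / 1.008 = 5.656 mol; O: 60.329 / 16.00 = 3.771 mol
Ratios (÷ 2.828): C 1.000, H 2.000, O 1.333
Scaling by 3: C 3.00, H 6.00, O 4.00 → C3H6O4
Empirical-formula mass = 106.08 g/mol
n = 418 / 106.08 = 3.94 ≈ 4
Molecular formula = (C3H6O4)×4 = C12H24O16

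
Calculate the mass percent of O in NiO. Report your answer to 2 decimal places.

Molar mass = 1(58.69) + 1(16.00) = 74.690 g/mol
Mass of O per mole = 1 × 16.00 = 16.000 g
% O = 16.000 / 74.690 × 100 = 21.42%

21.42%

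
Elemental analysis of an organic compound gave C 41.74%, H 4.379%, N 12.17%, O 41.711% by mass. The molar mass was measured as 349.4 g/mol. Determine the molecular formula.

C12H15N3O9

Assume 100 g: 41.74 g C, 4.379 g H, 12.17 g N, 41.711 g O.
C: 41.74 g ÷ 12.01 g/mol = 3.475 mol
H: 4.379 g ÷ 1.008 g/mol = 4.344 mol
N: 12.17 g ÷ 14.01 g/mol = 0.8687 mol
O: 41.711 g ÷ 16.00 g/mol = 2.607 mol
Ratios (÷ 0.8687): C 4.001, H 5.001, N 1.000, O 3.001
Ratio ≈ 4:5:1:3, so the empirical formula is C4H5NO3
Empirical-formula mass = 115.09 g/mol
n = 349.4 / 115.09 = 3.04 ≈ 3
Molecular formula = (C4H5NO3)×3 = C12H15N3O9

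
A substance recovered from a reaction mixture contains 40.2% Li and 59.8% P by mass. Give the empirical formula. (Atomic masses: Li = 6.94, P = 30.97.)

Assume 100 g: 40.2 g Li, 59.8 g P.
Li: 40.2 g ÷ 6.94 g/mol = 5.793 mol
P: 59.8 g ÷ 30.97 g/mol = 1.931 mol
Smallest is P at 1.931 mol; normalising gives Li 3.000, P 1.000
→ Li3P

Li3P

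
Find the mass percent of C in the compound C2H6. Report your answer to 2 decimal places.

79.89%

Molar mass = 2(12.01) + 6(1.008) = 30.068 g/mol
Mass of C per mole = 2 × 12.01 = 24.020 g
% C = 24.020 / 30.068 × 100 = 79.89%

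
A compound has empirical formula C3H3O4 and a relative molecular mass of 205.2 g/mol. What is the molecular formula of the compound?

Empirical-formula mass = 103.05 g/mol
n = 205.2 / 103.05 = 1.99 ≈ 2
Molecular formula = (C3H3O4)2 = C6H6O8

C6H6O8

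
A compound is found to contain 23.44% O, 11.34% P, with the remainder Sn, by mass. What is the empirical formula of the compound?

O8P2Sn3

Assume 100 g: 23.44 g O, 11.34 g P, 65.22 g Sn.
O: 23.44 g ÷ 16.00 g/mol = 1.465 mol
P: 11.34 g ÷ 30.97 g/mol = 0.3662 mol
Sn: 65.22 g ÷ 118.71 g/mol = 0.5494 mol
Ratios (÷ 0.3662): O 4.001, P 1.000, Sn 1.500
Scaling by 2: O 8.00, P 2.00, Sn 3.00 → O8P2Sn3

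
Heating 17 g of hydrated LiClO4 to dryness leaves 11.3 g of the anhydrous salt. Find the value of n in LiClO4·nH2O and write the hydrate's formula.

Mass of water lost = 17 − 11.3 = 5.7 g → 5.7 / 18.02 = 0.3163 mol H2O
Molar mass of LiClO4 = 106.39 g/mol → mol LiClO4 = 11.3 / 106.39 = 0.1062
n = 0.3163 / 0.1062 = 2.98 ≈ 3 → LiClO4·3H2O

LiClO4·3H2O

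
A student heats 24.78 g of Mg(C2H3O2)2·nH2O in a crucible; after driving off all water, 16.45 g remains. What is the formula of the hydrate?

Mg(C2H3O2)2·4H2O

Mass of water lost = 24.78 − 16.45 = 8.33 g → 8.33 / 18.02 = 0.4623 mol H2O
Molar mass of Mg(C2H3O2)2 = 142.40 g/mol → mol Mg(C2H3O2)2 = 16.45 / 142.40 = 0.1155
n = 0.4623 / 0.1155 = 4.00 ≈ 4 → Mg(C2H3O2)2·4H2O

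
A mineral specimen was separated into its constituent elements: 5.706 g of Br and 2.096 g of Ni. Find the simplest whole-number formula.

n(Br) = 5.706/79.90 = 0.07141, n(Ni) = 2.096/58.69 = 0.03571
Ratios (÷ 0.03571): Br 2.000, Ni 1.000
≈ 2:1 → Br2Ni

Br2Ni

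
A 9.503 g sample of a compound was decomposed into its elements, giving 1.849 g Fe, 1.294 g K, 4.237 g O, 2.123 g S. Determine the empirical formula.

FeKO8S2

Moles — Fe: 1.849 / 55.85 = 0.03311 mol; K: 1.294 / 39.10 = 0.03309 mol; O: 4.237 / 16.00 = 0.2648 mol; S: 2.123 / 32.07 = 0.0662 mol
Divide by the smallest (0.03309 mol K): Fe 1.000, K 1.000, O 8.002, S 2.000
≈ 1:1:8:2 → FeKO8S2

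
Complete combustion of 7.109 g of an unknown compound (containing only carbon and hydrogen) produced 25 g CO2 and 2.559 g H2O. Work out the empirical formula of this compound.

mol C = 25 / 44.01 = 0.5681; mass C = 0.5681 × 12.01 = 6.822 g
mol H = 2 × (2.559 / 18.02) = 0.2840; mass H = 0.2840 × 1.008 = 0.2863 g
Smallest is H at 0.284 mol; normalising gives C 2.000, H 1.000
Ratio ≈ 2:1, so the empirical formula is C2H

C2H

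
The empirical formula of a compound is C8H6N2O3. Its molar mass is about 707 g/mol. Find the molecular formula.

Empirical-formula mass = 178.15 g/mol
n = 707 / 178.15 = 3.97 ≈ 4
Molecular formula = (C8H6N2O3)4 = C32H24N8O12

C32H24N8O12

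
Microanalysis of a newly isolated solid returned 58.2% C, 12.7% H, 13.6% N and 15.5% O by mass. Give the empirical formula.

C5H13NO

Assume 100 g: 58.2 g C, 12.7 g H, 13.6 g N, 15.5 g O.
Moles — C: 58.2 / 12.01 = 4.846 mol; H: 12.7 / 1.008 = 12.6 mol; N: 13.6 / 14.01 = 0.9707 mol; O: 15.5 / 16.00 = 0.9688 mol
Smallest is O at 0.9688 mol; normalising gives C 5.002, H 13.006, N 1.002, O 1.000
→ C5H13NO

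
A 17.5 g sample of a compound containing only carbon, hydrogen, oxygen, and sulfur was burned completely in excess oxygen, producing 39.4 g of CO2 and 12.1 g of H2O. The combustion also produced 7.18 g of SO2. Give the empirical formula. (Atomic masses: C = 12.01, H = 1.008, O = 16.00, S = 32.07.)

mol C = 39.4 / 44.01 = 0.8953; mass C = 0.8953 × 12.01 = 10.75 g
mol H = 2 × (12.1 / 18.02) = 1.343; mass H = 1.343 × 1.008 = 1.354 g
mol S = 7.18 / 64.07 = 0.1121; mass S = 3.594 g
mass O = 17.5 − (15.70) = 1.800 g → mol O = 0.1125
Ratios (÷ 0.1121): C 7.989, H 11.984, O 1.004, S 1.000
≈ 8:12:1:1 → C8H12OS

C8H12OS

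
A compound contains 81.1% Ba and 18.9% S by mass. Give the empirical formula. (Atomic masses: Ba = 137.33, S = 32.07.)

BaS

Assume 100 g: 81.1 g Ba, 18.9 g S.
Ba: 81.1 g ÷ 137.33 g/mol = 0.5905 mol
S: 18.9 g ÷ 32.07 g/mol = 0.5893 mol
Divide by the smallest (0.5893 mol S): Ba 1.002, S 1.000
Ratio ≈ 1:1, so the empirical formula is BaS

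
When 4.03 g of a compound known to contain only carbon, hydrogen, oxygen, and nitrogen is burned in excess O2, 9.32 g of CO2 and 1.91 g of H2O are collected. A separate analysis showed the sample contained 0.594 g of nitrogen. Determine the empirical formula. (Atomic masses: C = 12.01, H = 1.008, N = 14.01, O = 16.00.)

C5H5NO

mol C = 9.32 / 44.01 = 0.2118; mass C = 0.2118 × 12.01 = 2.543 g
mol H = 2 × (1.91 / 18.02) = 0.2120; mass H = 0.2120 × 1.008 = 0.2137 g
mol N = 0.594 / 14.01 = 0.04240
mass O = 4.03 − (3.351) = 0.6790 g → mol O = 0.04243
Divide by the smallest (0.0424 mol N): C 4.995, H 5.000, N 1.000, O 1.001
Ratio ≈ 5:5:1:1, so the empirical formula is C5H5NO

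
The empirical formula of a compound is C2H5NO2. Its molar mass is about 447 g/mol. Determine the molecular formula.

C12H30N6O12

Empirical-formula mass = 75.07 g/mol
n = 447 / 75.07 = 5.95 ≈ 6
Molecular formula = (C2H5NO2)6 = C12H30N6O12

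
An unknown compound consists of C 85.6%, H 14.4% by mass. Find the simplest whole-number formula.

Assume 100 g: 85.6 g C, 14.4 g H.
n(C) = 85.6/12.01 = 7.127, n(H) = 14.4/1.008 = 14.29
Ratios (÷ 7.127): C 1.000, H 2.004
≈ 1:2 → CH2

CH2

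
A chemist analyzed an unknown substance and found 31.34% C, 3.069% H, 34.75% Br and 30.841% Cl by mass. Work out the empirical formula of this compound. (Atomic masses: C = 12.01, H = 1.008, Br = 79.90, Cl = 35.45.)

Assume 100 g: 31.34 g C, 3.069 g H, 34.75 g Br, 30.841 g Cl.
n(C) = 31.34/12.01 = 2.609, n(H) = 3.069/1.008 = 3.045, n(Br) = 34.75/79.90 = 0.4349, n(Cl) = 30.841/35.45 = 0.87
Divide by the smallest (0.4349 mol Br): C 6.000, H 7.000, Br 1.000, Cl 2.000
→ C6H7BrCl2

C6H7BrCl2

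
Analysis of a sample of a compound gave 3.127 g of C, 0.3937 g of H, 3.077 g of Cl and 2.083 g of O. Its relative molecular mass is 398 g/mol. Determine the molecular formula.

C: 3.127 g ÷ 12.01 g/mol = 0.2604 mol
H: 0.3937 g ÷ 1.008 g/mol = 0.3906 mol
Cl: 3.077 g ÷ 35.45 g/mol = 0.0868 mol
O: 2.083 g ÷ 16.00 g/mol = 0.1302 mol
Ratios (÷ 0.0868): C 3.000, H 4.500, Cl 1.000, O 1.500
Scaling by 2: C 6.00, H 9.00, Cl 2.00, O 3.00 → C6H9Cl2O3
Empirical-formula mass = 200.03 g/mol
n = 398 / 200.03 = 1.99 ≈ 2
Molecular formula = (C6H9Cl2O3)×2 = C12H18Cl4O6

C12H18Cl4O6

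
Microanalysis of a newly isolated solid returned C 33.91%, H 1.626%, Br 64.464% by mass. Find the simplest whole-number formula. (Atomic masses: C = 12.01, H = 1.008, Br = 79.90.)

C7H4Br2

Assume 100 g: 33.91 g C, 1.626 g H, 64.464 g Br.
C: 33.91 g ÷ 12.01 g/mol = 2.823 mol
H: 1.626 g ÷ 1.008 g/mol = 1.613 mol
Br: 64.464 g ÷ 79.90 g/mol = 0.8068 mol
Smallest is Br at 0.8068 mol; normalising gives C 3.500, H 1.999, Br 1.000
×2: C 7.00, H 4.00, Br 2.00 → C7H4Br2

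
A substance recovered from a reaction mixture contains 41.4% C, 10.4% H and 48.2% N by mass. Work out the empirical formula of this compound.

CH3N

Assume 100 g: 41.4 g C, 10.4 g H, 48.2 g N.
n(C) = 41.4/12.01 = 3.447, n(H) = 10.4/1.008 = 10.32, n(N) = 48.2/14.01 = 3.44
Divide by the smallest (3.44 mol N): C 1.002, H 2.999, N 1.000
≈ 1:3:1 → CH3N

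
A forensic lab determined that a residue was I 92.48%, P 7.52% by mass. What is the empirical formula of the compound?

Assume 100 g: 92.48 g I, 7.52 g P.
n(I) = 92.48/126.90 = 0.7288, n(P) = 7.52/30.97 = 0.2428
Ratios (÷ 0.2428): I 3.001, P 1.000
≈ 3:1 → I3P

I3P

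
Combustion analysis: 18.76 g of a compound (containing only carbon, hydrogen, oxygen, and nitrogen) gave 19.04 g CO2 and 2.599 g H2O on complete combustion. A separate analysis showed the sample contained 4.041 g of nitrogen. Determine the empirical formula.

C3H2N2O4

mol C = 19.04 / 44.01 = 0.4326; mass C = 0.4326 × 12.01 = 5.196 g
mol H = 2 × (2.599 / 18.02) = 0.2885; mass H = 0.2885 × 1.008 = 0.2908 g
mol N = 4.041 / 14.01 = 0.2884
mass O = 18.76 − (9.528) = 9.232 g → mol O = 0.5770
Divide by the smallest (0.2884 mol N): C 1.500, H 1.000, N 1.000, O 2.001
Multiply by 2: C 3.00, H 2.00, N 2.00, O 4.00 → C3H2N2O4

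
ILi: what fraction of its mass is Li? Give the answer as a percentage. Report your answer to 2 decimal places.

5.19%

Molar mass = 1(126.90) + 1(6.94) = 133.840 g/mol
Mass of Li per mole = 1 × 6.94 = 6.940 g
% Li = 6.940 / 133.840 × 100 = 5.19%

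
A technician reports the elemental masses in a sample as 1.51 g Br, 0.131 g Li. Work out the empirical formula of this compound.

n(Br) = 1.51/79.90 = 0.0189, n(Li) = 0.131/6.94 = 0.01888
Ratios (÷ 0.01888): Br 1.001, Li 1.000
→ BrLi

BrLi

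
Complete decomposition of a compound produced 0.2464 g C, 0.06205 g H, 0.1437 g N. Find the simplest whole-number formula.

C2H6N

Moles — C: 0.2464 / 12.01 = 0.02052 mol; H: 0.06205 / 1.008 = 0.06156 mol; N: 0.1437 / 14.01 = 0.01026 mol
Ratios (÷ 0.01026): C 2.000, H 6.002, N 1.000
Ratio ≈ 2:6:1, so the empirical formula is C2H6N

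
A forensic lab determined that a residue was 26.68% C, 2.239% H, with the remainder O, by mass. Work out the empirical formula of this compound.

Assume 100 g: 26.68 g C, 2.239 g H, 71.081 g O.
n(C) = 26.68/12.01 = 2.221, n(H) = 2.239/1.008 = 2.221, n(O) = 71.081/16.00 = 4.443
Smallest is H at 2.221 mol; normalising gives C 1.000, H 1.000, O 2.000
Ratio ≈ 1:1:2, so the empirical formula is CHO2

CHO2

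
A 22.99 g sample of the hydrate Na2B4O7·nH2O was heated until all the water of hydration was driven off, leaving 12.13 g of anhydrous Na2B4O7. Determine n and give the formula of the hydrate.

Mass of water lost = 22.99 − 12.13 = 10.86 g → 10.86 / 18.02 = 0.6027 mol H2O
Molar mass of Na2B4O7 = 201.22 g/mol → mol Na2B4O7 = 12.13 / 201.22 = 0.06028
n = 0.6027 / 0.06028 = 10.00 ≈ 10 → Na2B4O7·10H2O

Na2B4O7·10H2O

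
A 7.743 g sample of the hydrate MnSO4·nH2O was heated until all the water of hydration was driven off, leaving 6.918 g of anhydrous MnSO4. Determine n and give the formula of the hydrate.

MnSO4·H2O

Mass of water lost = 7.743 − 6.918 = 0.825 g → 0.825 / 18.02 = 0.04578 mol H2O
Molar mass of MnSO4 = 151.01 g/mol → mol MnSO4 = 6.918 / 151.01 = 0.04581
n = 0.04578 / 0.04581 = 1.00 ≈ 1 → MnSO4·H2O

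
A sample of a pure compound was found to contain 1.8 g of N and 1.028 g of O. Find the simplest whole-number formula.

Moles — N: 1.8 / 14.01 = 0.1285 mol; O: 1.028 / 16.00 = 0.06425 mol
Divide by the smallest (0.06425 mol O): N 2.000, O 1.000
→ N2O

N2O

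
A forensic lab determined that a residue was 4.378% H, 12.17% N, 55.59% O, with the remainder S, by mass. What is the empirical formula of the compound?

Assume 100 g: 4.378 g H, 12.17 g N, 55.59 g O, 27.862 g S.
n(H) = 4.378/1.008 = 4.343, n(N) = 12.17/14.01 = 0.8687, n(O) = 55.59/16.00 = 3.474, n(S) = 27.862/32.07 = 0.8688
Divide by the smallest (0.8687 mol N): H 5.000, N 1.000, O 4.000, S 1.000
≈ 5:1:4:1 → H5NO4S

H5NO4S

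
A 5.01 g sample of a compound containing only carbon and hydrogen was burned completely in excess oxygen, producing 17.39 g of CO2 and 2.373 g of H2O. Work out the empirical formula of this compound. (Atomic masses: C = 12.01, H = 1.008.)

mol C = 17.39 / 44.01 = 0.3951; mass C = 0.3951 × 12.01 = 4.746 g
mol H = 2 × (2.373 / 18.02) = 0.2634; mass H = 0.2634 × 1.008 = 0.2655 g
Divide by the smallest (0.2634 mol H): C 1.500, H 1.000
×2: C 3.00, H 2.00 → C3H2

C3H2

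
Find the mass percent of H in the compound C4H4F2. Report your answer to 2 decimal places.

Molar mass = 4(12.01) + 4(1.008) + 2(19.00) = 90.072 g/mol
Mass of H per mole = 4 × 1.008 = 4.032 g
% H = 4.032 / 90.072 × 100 = 4.48%

4.48%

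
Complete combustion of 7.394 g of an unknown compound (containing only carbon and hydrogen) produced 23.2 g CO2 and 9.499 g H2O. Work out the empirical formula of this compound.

CH2

mol C = 23.2 / 44.01 = 0.5272; mass C = 0.5272 × 12.01 = 6.331 g
mol H = 2 × (9.499 / 18.02) = 1.054; mass H = 1.054 × 1.008 = 1.063 g
Smallest is C at 0.5272 mol; normalising gives C 1.000, H 2.000
≈ 1:2 → CH2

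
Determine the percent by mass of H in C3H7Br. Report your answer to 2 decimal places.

5.74%

Molar mass = 3(12.01) + 7(1.008) + 1(79.90) = 122.986 g/mol
Mass of H per mole = 7 × 1.008 = 7.056 g
% H = 7.056 / 122.986 × 100 = 5.74%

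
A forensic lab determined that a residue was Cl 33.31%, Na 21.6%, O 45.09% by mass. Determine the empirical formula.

ClNaO3

Assume 100 g: 33.31 g Cl, 21.6 g Na, 45.09 g O.
Cl: 33.31 g ÷ 35.45 g/mol = 0.9396 mol
Na: 21.6 g ÷ 22.99 g/mol = 0.9395 mol
O: 45.09 g ÷ 16.00 g/mol = 2.818 mol
Smallest is Na at 0.9395 mol; normalising gives Cl 1.000, Na 1.000, O 2.999
≈ 1:1:3 → ClNaO3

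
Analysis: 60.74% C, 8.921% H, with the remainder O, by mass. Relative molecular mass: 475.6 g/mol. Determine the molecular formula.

Assume 100 g: 60.74 g C, 8.921 g H, 30.339 g O.
n(C) = 60.74/12.01 = 5.057, n(H) = 8.921/1.008 = 8.85, n(O) = 30.339/16.00 = 1.896
Ratios (÷ 1.896): C 2.667, H 4.667, O 1.000
×3: C 8.00, H 14.00, O 3.00 → C8H14O3
Empirical-formula mass = 158.19 g/mol
n = 475.6 / 158.19 = 3.01 ≈ 3
Molecular formula = (C8H14O3)×3 = C24H42O9

C24H42O9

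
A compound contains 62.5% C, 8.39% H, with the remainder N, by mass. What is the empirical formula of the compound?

C5H8N2

Assume 100 g: 62.5 g C, 8.39 g H, 29.11 g N.
n(C) = 62.5/12.01 = 5.204, n(H) = 8.39/1.008 = 8.323, n(N) = 29.11/14.01 = 2.078
Smallest is N at 2.078 mol; normalising gives C 2.505, H 4.006, N 1.000
×2: C 5.01, H 8.01, N 2.00 → C5H8N2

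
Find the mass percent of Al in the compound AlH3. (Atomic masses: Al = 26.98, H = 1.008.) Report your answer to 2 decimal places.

89.92%

Molar mass = 1(26.98) + 3(1.008) = 30.004 g/mol
Mass of Al per mole = 1 × 26.98 = 26.980 g
% Al = 26.980 / 30.004 × 100 = 89.92%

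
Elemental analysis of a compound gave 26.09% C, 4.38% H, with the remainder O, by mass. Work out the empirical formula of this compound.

CH2O2

Assume 100 g: 26.09 g C, 4.38 g H, 69.53 g O.
Moles — C: 26.09 / 12.01 = 2.172 mol; H: 4.38 / 1.008 = 4.345 mol; O: 69.53 / 16.00 = 4.346 mol
Divide by the smallest (2.172 mol C): C 1.000, H 2.000, O 2.000
≈ 1:2:2 → CH2O2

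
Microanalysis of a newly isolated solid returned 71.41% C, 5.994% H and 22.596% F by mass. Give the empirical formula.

Assume 100 g: 71.41 g C, 5.994 g H, 22.596 g F.
Moles — C: 71.41 / 12.01 = 5.946 mol; H: 5.994 / 1.008 = 5.946 mol; F: 22.596 / 19.00 = 1.189 mol
Smallest is F at 1.189 mol; normalising gives C 5.000, H 5.000, F 1.000
Ratio ≈ 5:5:1, so the empirical formula is C5H5F

C5H5F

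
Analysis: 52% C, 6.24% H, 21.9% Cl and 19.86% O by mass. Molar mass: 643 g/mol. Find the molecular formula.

Assume 100 g: 52 g C, 6.24 g H, 21.9 g Cl, 19.86 g O.
n(C) = 52/12.01 = 4.33, n(H) = 6.24/1.008 = 6.19, n(Cl) = 21.9/35.45 = 0.6178, n(O) = 19.86/16.00 = 1.241
Ratios (÷ 0.6178): C 7.009, H 10.021, Cl 1.000, O 2.009
Ratio ≈ 7:10:1:2, so the empirical formula is C7H10ClO2
Empirical-formula mass = 161.60 g/mol
n = 643 / 161.60 = 3.98 ≈ 4
Molecular formula = (C7H10ClO2)×4 = C28H40Cl4O8

C28H40Cl4O8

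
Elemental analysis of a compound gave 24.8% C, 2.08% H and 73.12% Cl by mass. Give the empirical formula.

Assume 100 g: 24.8 g C, 2.08 g H, 73.12 g Cl.
Moles — C: 24.8 / 12.01 = 2.065 mol; H: 2.08 / 1.008 = 2.063 mol; Cl: 73.12 / 35.45 = 2.063 mol
Ratios (÷ 2.063): C 1.001, H 1.000, Cl 1.000
≈ 1:1:1 → CHCl

CHCl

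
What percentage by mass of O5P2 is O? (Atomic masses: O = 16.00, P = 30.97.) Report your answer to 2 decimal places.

Molar mass = 5(16.00) + 2(30.97) = 141.940 g/mol
Mass of O per mole = 5 × 16.00 = 80.000 g
% O = 80.000 / 141.940 × 100 = 56.36%

56.36%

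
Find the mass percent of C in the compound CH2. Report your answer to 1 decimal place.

85.6%

Molar mass = 1(12.01) + 2(1.008) = 14.026 g/mol
Mass of C per mole = 1 × 12.01 = 12.010 g
% C = 12.010 / 14.026 × 100 = 85.6%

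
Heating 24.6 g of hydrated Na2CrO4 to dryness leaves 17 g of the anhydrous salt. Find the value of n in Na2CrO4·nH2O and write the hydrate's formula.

Na2CrO4·4H2O

Mass of water lost = 24.6 − 17 = 7.6 g → 7.6 / 18.02 = 0.4218 mol H2O
Molar mass of Na2CrO4 = 161.98 g/mol → mol Na2CrO4 = 17 / 161.98 = 0.105
n = 0.4218 / 0.105 = 4.02 ≈ 4 → Na2CrO4·4H2O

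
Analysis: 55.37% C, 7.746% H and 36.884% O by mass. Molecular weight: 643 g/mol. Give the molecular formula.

C30H50O15

Assume 100 g: 55.37 g C, 7.746 g H, 36.884 g O.
n(C) = 55.37/12.01 = 4.61, n(H) = 7.746/1.008 = 7.685, n(O) = 36.884/16.00 = 2.305
Smallest is O at 2.305 mol; normalising gives C 2.000, H 3.333, O 1.000
×3: C 6.00, H 10.00, O 3.00 → C6H10O3
Empirical-formula mass = 130.14 g/mol
n = 643 / 130.14 = 4.94 ≈ 5
Molecular formula = (C6H10O3)×5 = C30H50O15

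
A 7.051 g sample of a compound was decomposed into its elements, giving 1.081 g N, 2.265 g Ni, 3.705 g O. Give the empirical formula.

N: 1.081 g ÷ 14.01 g/mol = 0.07716 mol
Ni: 2.265 g ÷ 58.69 g/mol = 0.03859 mol
O: 3.705 g ÷ 16.00 g/mol = 0.2316 mol
Smallest is Ni at 0.03859 mol; normalising gives N 1.999, Ni 1.000, O 6.000
→ N2NiO6

N2NiO6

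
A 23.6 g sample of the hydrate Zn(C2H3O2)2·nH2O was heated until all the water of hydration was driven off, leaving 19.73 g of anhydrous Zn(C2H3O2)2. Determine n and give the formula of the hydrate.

Zn(C2H3O2)2·2H2O

Mass of water lost = 23.6 − 19.73 = 3.87 g → 3.87 / 18.02 = 0.2148 mol H2O
Molar mass of Zn(C2H3O2)2 = 183.47 g/mol → mol Zn(C2H3O2)2 = 19.73 / 183.47 = 0.1075
n = 0.2148 / 0.1075 = 2.00 ≈ 2 → Zn(C2H3O2)2·2H2O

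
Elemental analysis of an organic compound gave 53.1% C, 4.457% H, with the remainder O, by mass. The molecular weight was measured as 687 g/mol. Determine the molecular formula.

Assume 100 g: 53.1 g C, 4.457 g H, 42.443 g O.
n(C) = 53.1/12.01 = 4.421, n(H) = 4.457/1.008 = 4.422, n(O) = 42.443/16.00 = 2.653
Smallest is O at 2.653 mol; normalising gives C 1.667, H 1.667, O 1.000
Multiply by 3: C 5.00, H 5.00, O 3.00 → C5H5O3
Empirical-formula mass = 113.09 g/mol
n = 687 / 113.09 = 6.07 ≈ 6
Molecular formula = (C5H5O3)×6 = C30H30O18

C30H30O18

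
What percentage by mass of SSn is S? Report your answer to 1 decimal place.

21.3%

Molar mass = 1(32.07) + 1(118.71) = 150.780 g/mol
Mass of S per mole = 1 × 32.07 = 32.070 g
% S = 32.070 / 150.780 × 100 = 21.3%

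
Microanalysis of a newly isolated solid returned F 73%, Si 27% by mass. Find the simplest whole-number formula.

F4Si

Assume 100 g: 73 g F, 27 g Si.
Moles — F: 73 / 19.00 = 3.842 mol; Si: 27 / 28.09 = 0.9612 mol
Smallest is Si at 0.9612 mol; normalising gives F 3.997, Si 1.000
Ratio ≈ 4:1, so the empirical formula is F4Si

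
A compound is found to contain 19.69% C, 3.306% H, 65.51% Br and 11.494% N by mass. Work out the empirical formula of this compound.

Assume 100 g: 19.69 g C, 3.306 g H, 65.51 g Br, 11.494 g N.
C: 19.69 g ÷ 12.01 g/mol = 1.639 mol
H: 3.306 g ÷ 1.008 g/mol = 3.28 mol
Br: 65.51 g ÷ 79.90 g/mol = 0.8199 mol
N: 11.494 g ÷ 14.01 g/mol = 0.8204 mol
Ratios (÷ 0.8199): C 2.000, H 4.000, Br 1.000, N 1.001
≈ 2:4:1:1 → C2H4BrN

C2H4BrN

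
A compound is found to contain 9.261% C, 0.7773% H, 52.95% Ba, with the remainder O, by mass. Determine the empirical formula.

C2H2BaO6

Assume 100 g: 9.261 g C, 0.7773 g H, 52.95 g Ba, 37.012 g O.
n(C) = 9.261/12.01 = 0.7711, n(H) = 0.7773/1.008 = 0.7711, n(Ba) = 52.95/137.33 = 0.3856, n(O) = 37.012/16.00 = 2.313
Divide by the smallest (0.3856 mol Ba): C 2.000, H 2.000, Ba 1.000, O 6.000
≈ 2:2:1:6 → C2H2BaO6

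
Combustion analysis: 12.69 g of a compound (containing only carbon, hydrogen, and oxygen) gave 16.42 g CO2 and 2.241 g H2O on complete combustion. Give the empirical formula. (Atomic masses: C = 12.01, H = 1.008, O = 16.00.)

mol C = 16.42 / 44.01 = 0.3731; mass C = 0.3731 × 12.01 = 4.481 g
mol H = 2 × (2.241 / 18.02) = 0.2487; mass H = 0.2487 × 1.008 = 0.2507 g
mass O = 12.69 − (4.732) = 7.958 g → mol O = 0.4974
Divide by the smallest (0.2487 mol H): C 1.500, H 1.000, O 2.000
×2: C 3.00, H 2.00, O 4.00 → C3H2O4

C3H2O4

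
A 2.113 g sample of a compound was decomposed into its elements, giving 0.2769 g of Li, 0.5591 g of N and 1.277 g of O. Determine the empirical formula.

Li: 0.2769 g ÷ 6.94 g/mol = 0.0399 mol
N: 0.5591 g ÷ 14.01 g/mol = 0.03991 mol
O: 1.277 g ÷ 16.00 g/mol = 0.07981 mol
Ratios (÷ 0.0399): Li 1.000, N 1.000, O 2.000
Ratio ≈ 1:1:2, so the empirical formula is LiNO2

LiNO2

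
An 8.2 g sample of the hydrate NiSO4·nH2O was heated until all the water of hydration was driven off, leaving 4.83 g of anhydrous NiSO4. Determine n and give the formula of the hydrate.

NiSO4·6H2O

Mass of water lost = 8.2 − 4.83 = 3.37 g → 3.37 / 18.02 = 0.187 mol H2O
Molar mass of NiSO4 = 154.76 g/mol → mol NiSO4 = 4.83 / 154.76 = 0.03121
n = 0.187 / 0.03121 = 5.99 ≈ 6 → NiSO4·6H2O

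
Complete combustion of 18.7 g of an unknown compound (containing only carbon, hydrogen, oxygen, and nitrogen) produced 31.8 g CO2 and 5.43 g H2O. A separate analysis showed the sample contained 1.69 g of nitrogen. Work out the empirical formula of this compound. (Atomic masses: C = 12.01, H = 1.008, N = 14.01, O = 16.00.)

mol C = 31.8 / 44.01 = 0.7226; mass C = 0.7226 × 12.01 = 8.678 g
mol H = 2 × (5.43 / 18.02) = 0.6027; mass H = 0.6027 × 1.008 = 0.6075 g
mol N = 1.69 / 14.01 = 0.1206
mass O = 18.7 − (10.98) = 7.725 g → mol O = 0.4828
Divide by the smallest (0.1206 mol N): C 5.990, H 4.996, N 1.000, O 4.002
→ C6H5NO4

C6H5NO4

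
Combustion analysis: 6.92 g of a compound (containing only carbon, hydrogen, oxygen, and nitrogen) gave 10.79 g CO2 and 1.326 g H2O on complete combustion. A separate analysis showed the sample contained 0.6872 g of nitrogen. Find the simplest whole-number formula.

mol C = 10.79 / 44.01 = 0.2452; mass C = 0.2452 × 12.01 = 2.945 g
mol H = 2 × (1.326 / 18.02) = 0.1472; mass H = 0.1472 × 1.008 = 0.1483 g
mol N = 0.6872 / 14.01 = 0.04905
mass O = 6.92 − (3.780) = 3.140 g → mol O = 0.1962
Smallest is N at 0.04905 mol; normalising gives C 4.998, H 3.000, N 1.000, O 4.001
Ratio ≈ 5:3:1:4, so the empirical formula is C5H3NO4

C5H3NO4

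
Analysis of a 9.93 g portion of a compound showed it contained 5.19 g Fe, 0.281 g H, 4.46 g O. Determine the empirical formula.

Fe: 5.19 g ÷ 55.85 g/mol = 0.09293 mol
H: 0.281 g ÷ 1.008 g/mol = 0.2788 mol
O: 4.46 g ÷ 16.00 g/mol = 0.2787 mol
Ratios (÷ 0.09293): Fe 1.000, H 3.000, O 3.000
Ratio ≈ 1:3:3, so the empirical formula is FeH3O3

FeH3O3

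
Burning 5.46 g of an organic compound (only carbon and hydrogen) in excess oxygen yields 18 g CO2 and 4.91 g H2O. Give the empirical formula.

C3H4

mol C = 18 / 44.01 = 0.4090; mass C = 0.4090 × 12.01 = 4.912 g
mol H = 2 × (4.91 / 18.02) = 0.5450; mass H = 0.5450 × 1.008 = 0.5493 g
Divide by the smallest (0.409 mol C): C 1.000, H 1.332
Multiply by 3: C 3.00, H 4.00 → C3H4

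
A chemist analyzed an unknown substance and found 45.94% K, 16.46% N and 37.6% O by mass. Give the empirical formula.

Assume 100 g: 45.94 g K, 16.46 g N, 37.6 g O.
Moles — K: 45.94 / 39.10 = 1.175 mol; N: 16.46 / 14.01 = 1.175 mol; O: 37.6 / 16.00 = 2.35 mol
Divide by the smallest (1.175 mol N): K 1.000, N 1.000, O 2.000
→ KNO2

KNO2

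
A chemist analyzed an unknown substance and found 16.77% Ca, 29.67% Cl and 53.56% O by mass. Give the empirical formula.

Assume 100 g: 16.77 g Ca, 29.67 g Cl, 53.56 g O.
Moles — Ca: 16.77 / 40.08 = 0.4184 mol; Cl: 29.67 / 35.45 = 0.837 mol; O: 53.56 / 16.00 = 3.348 mol
Smallest is Ca at 0.4184 mol; normalising gives Ca 1.000, Cl 2.000, O 8.000
Ratio ≈ 1:2:8, so the empirical formula is CaCl2O8

CaCl2O8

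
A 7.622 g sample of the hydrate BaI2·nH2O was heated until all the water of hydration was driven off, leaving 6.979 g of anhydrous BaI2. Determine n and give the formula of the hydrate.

Mass of water lost = 7.622 − 6.979 = 0.643 g → 0.643 / 18.02 = 0.03568 mol H2O
Molar mass of BaI2 = 391.13 g/mol → mol BaI2 = 6.979 / 391.13 = 0.01784
n = 0.03568 / 0.01784 = 2.00 ≈ 2 → BaI2·2H2O

BaI2·2H2O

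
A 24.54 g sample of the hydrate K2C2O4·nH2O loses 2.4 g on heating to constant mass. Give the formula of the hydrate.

Mass of anhydrous K2C2O4 = 24.54 − 2.4 = 22.14 g
mol H2O = 2.4 / 18.02 = 0.1332
Molar mass of K2C2O4 = 166.22 g/mol → mol K2C2O4 = 22.14 / 166.22 = 0.1332
n = 0.1332 / 0.1332 = 1.00 ≈ 1 → K2C2O4·H2O

K2C2O4·H2O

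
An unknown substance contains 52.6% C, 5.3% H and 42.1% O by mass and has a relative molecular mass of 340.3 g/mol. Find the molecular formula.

Assume 100 g: 52.6 g C, 5.3 g H, 42.1 g O.
C: 52.6 g ÷ 12.01 g/mol = 4.38 mol
H: 5.3 g ÷ 1.008 g/mol = 5.258 mol
O: 42.1 g ÷ 16.00 g/mol = 2.631 mol
Smallest is O at 2.631 mol; normalising gives C 1.664, H 1.998, O 1.000
Multiply by 3: C 4.99, H 5.99, O 3.00 → C5H6O3
Empirical-formula mass = 114.10 g/mol
n = 340.3 / 114.10 = 2.98 ≈ 3
Molecular formula = (C5H6O3)×3 = C15H18O9

C15H18O9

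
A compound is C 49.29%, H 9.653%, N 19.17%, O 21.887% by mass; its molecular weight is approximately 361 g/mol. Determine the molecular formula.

C15H35N5O5

Assume 100 g: 49.29 g C, 9.653 g H, 19.17 g N, 21.887 g O.
n(C) = 49.29/12.01 = 4.104, n(H) = 9.653/1.008 = 9.576, n(N) = 19.17/14.01 = 1.368, n(O) = 21.887/16.00 = 1.368
Ratios (÷ 1.368): C 3.000, H 7.001, N 1.000, O 1.000
Ratio ≈ 3:7:1:1, so the empirical formula is C3H7NO
Empirical-formula mass = 73.10 g/mol
n = 361 / 73.10 = 4.94 ≈ 5
Molecular formula = (C3H7NO)×5 = C15H35N5O5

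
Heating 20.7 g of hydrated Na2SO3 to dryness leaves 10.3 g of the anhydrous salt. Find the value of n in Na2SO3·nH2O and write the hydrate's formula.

Na2SO3·7H2O

Mass of water lost = 20.7 − 10.3 = 10.4 g → 10.4 / 18.02 = 0.5771 mol H2O
Molar mass of Na2SO3 = 126.05 g/mol → mol Na2SO3 = 10.3 / 126.05 = 0.08171
n = 0.5771 / 0.08171 = 7.06 ≈ 7 → Na2SO3·7H2O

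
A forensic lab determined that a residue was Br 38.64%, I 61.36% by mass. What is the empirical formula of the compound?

BrI

Assume 100 g: 38.64 g Br, 61.36 g I.
n(Br) = 38.64/79.90 = 0.4836, n(I) = 61.36/126.90 = 0.4835
Divide by the smallest (0.4835 mol I): Br 1.000, I 1.000
→ BrI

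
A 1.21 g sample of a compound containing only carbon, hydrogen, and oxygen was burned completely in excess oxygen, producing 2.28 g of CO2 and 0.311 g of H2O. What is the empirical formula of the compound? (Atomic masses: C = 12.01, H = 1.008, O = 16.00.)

C3H2O2

mol C = 2.28 / 44.01 = 0.05181; mass C = 0.05181 × 12.01 = 0.6222 g
mol H = 2 × (0.311 / 18.02) = 0.03452; mass H = 0.03452 × 1.008 = 0.03479 g
mass O = 1.21 − (0.6570) = 0.5530 g → mol O = 0.03456
Smallest is H at 0.03452 mol; normalising gives C 1.501, H 1.000, O 1.001
Multiply by 2: C 3.00, H 2.00, O 2.00 → C3H2O2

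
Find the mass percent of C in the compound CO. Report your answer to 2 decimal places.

Molar mass = 1(12.01) + 1(16.00) = 28.010 g/mol
Mass of C per mole = 1 × 12.01 = 12.010 g
% C = 12.010 / 28.010 × 100 = 42.88%

42.88%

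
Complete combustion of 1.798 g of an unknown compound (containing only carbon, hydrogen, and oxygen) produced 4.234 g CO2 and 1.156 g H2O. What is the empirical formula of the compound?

mol C = 4.234 / 44.01 = 0.09621; mass C = 0.09621 × 12.01 = 1.155 g
mol H = 2 × (1.156 / 18.02) = 0.1283; mass H = 0.1283 × 1.008 = 0.1293 g
mass O = 1.798 − (1.285) = 0.5132 g → mol O = 0.03208
Divide by the smallest (0.03208 mol O): C 2.999, H 4.000, O 1.000
≈ 3:4:1 → C3H4O

C3H4O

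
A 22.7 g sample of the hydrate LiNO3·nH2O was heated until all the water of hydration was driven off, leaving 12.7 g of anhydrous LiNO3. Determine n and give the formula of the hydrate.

Mass of water lost = 22.7 − 12.7 = 10 g → 10 / 18.02 = 0.5549 mol H2O
Molar mass of LiNO3 = 68.95 g/mol → mol LiNO3 = 12.7 / 68.95 = 0.1842
n = 0.5549 / 0.1842 = 3.01 ≈ 3 → LiNO3·3H2O

LiNO3·3H2O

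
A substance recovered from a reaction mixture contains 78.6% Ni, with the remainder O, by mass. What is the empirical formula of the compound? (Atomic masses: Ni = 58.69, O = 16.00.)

Assume 100 g: 78.6 g Ni, 21.4 g O.
Moles — Ni: 78.6 / 58.69 = 1.339 mol; O: 21.4 / 16.00 = 1.337 mol
Ratios (÷ 1.337): Ni 1.001, O 1.000
Ratio ≈ 1:1, so the empirical formula is NiO

NiO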